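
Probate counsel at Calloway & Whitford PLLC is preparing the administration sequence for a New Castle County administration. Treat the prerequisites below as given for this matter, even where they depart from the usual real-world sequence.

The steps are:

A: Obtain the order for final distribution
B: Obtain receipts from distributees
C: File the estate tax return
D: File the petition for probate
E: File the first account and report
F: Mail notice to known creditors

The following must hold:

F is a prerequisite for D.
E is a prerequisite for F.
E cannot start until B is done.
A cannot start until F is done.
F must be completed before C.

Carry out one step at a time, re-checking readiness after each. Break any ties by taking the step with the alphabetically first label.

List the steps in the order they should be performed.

B, E, F, A, C, D

B is the only step with nothing outstanding, so it goes first.
Next only E has its prerequisites met → E.
F needed E, now all done → F.
Ready: A, C and D. A has the earlier label → A.
Ready: C and D. C has the earlier label → C.
D needed F, now all done → D.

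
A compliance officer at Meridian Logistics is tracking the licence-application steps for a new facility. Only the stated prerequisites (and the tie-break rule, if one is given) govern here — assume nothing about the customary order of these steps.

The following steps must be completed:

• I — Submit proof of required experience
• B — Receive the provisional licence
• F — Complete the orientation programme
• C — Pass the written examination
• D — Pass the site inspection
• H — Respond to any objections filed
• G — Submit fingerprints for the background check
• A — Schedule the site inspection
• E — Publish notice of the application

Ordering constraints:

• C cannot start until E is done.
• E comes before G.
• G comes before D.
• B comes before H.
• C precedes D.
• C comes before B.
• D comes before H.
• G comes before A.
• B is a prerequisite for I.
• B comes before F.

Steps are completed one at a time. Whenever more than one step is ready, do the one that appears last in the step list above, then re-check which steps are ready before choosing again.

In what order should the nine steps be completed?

Only E has no prerequisites, so it is first.
Ready: G and C. G is listed later → G.
A now also ready, so the ready set is {A, C}; A is listed later → A.
C needed E, now all done → C.
Ready: D and B. D is listed later → D.
Next only B has its prerequisites met → B.
Now H, F and I have their prerequisites met. H is listed later, so H next.
Ready: F and I. F is listed later → F.
I is the only step now ready → I.

E → G → A → C → D → B → H → F → I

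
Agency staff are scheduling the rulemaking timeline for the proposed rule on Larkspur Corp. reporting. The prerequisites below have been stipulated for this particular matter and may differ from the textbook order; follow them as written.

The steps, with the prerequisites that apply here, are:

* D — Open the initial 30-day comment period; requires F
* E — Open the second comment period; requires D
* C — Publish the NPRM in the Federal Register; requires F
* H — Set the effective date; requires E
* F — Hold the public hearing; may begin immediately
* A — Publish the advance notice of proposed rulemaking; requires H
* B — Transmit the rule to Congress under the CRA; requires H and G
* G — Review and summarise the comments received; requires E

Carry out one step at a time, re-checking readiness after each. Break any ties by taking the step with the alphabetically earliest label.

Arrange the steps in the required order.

Only F has no prerequisites, so it is first.
C and D are both available; C has the earlier label → C.
Next only D has its prerequisites met → D.
Next only E has its prerequisites met → E.
G and H are both available; G has the earlier label → G.
H is the only step now ready → H.
Now A and B have their prerequisites met. A has the earlier label, so A next.
B is the only step now ready → B.

F → C → D → E → G → H → A → B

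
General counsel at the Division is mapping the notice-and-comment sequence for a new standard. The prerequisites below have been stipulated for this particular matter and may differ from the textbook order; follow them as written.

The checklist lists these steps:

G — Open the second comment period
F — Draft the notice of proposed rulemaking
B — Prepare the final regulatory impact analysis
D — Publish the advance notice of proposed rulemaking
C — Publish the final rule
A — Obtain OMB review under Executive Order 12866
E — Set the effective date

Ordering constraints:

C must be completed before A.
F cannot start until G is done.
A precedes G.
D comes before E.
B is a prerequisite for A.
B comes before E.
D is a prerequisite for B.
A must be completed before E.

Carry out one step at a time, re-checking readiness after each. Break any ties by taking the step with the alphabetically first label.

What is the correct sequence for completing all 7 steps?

C and D have no prerequisites; C has the earlier label, so C is first.
Next only D has its prerequisites met → D.
B needed D, now all done → B.
That leaves A as the only ready step → A.
E and G are both available; E has the earlier label → E.
G needed A, now all done → G.
That leaves F as the only ready step → F.

C, D, B, A, E, G, F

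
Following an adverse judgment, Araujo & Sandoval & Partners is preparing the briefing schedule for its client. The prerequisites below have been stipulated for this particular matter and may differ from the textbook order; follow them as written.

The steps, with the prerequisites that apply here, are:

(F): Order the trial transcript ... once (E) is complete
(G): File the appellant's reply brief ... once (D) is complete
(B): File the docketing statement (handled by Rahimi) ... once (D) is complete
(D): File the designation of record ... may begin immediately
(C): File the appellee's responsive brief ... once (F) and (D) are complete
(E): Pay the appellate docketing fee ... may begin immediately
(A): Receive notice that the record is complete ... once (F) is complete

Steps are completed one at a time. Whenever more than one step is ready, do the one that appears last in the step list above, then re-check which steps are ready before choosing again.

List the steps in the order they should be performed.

(E) and (D) have no prerequisites; (E) is listed later, so (E) is first.
(F) now also ready, so the ready set is {(D), (F)}; (D) is listed later → (D).
Now (B), (G) and (F) have their prerequisites met. (B) is listed later, so (B) next.
Ready: (G) and (F). (G) is listed later → (G).
That leaves (F) as the only ready step → (F).
(A) and (C) are both available; (A) is listed later → (A).
(C) needed (D) and (F), now all done → (C).

(E), (D), (B), (G), (F), (A), (C)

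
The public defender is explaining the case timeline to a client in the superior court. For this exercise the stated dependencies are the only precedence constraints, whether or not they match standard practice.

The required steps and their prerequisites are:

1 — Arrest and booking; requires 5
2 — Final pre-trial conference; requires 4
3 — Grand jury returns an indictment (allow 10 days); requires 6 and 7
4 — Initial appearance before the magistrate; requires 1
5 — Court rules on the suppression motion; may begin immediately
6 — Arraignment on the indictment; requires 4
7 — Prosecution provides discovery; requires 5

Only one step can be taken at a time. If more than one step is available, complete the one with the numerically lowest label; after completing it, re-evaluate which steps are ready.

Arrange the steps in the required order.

5 has no prerequisites → 5 first.
Now 1 and 7 have their prerequisites met. 1 has the earlier label, so 1 next.
4 and 7 are both available; 4 has the earlier label → 4.
2, 6 and 7 are all available; 2 has the earlier label → 2.
6 and 7 are both available; 6 has the earlier label → 6.
7 needed 5, now all done → 7.
That leaves 3 as the only ready step → 3.

5, 1, 4, 2, 6, 7, 3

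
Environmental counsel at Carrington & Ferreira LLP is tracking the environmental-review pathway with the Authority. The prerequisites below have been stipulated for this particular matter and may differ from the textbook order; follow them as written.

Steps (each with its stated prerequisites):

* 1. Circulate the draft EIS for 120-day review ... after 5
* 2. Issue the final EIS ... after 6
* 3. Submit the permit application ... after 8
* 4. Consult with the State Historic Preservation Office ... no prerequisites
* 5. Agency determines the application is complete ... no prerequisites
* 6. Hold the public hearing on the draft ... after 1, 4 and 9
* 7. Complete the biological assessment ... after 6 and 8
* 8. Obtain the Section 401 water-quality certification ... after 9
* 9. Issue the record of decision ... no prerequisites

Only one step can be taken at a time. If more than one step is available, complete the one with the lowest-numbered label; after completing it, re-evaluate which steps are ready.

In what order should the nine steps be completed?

4, 5 and 9 have no prerequisites; 4 has the earlier label, so 4 is first.
5 and 9 are both available; 5 has the earlier label → 5.
1 now also ready, so the ready set is {1, 9}; 1 has the earlier label → 1.
9 is the only step now ready → 9.
6 and 8 are both available; 6 has the earlier label → 6.
Ready: 2 and 8. 2 has the earlier label → 2.
8 needed 9, now all done → 8.
Now 3 and 7 have their prerequisites met. 3 has the earlier label, so 3 next.
7 needed 6 and 8, now all done → 7.

4 5 1 9 6 2 8 3 7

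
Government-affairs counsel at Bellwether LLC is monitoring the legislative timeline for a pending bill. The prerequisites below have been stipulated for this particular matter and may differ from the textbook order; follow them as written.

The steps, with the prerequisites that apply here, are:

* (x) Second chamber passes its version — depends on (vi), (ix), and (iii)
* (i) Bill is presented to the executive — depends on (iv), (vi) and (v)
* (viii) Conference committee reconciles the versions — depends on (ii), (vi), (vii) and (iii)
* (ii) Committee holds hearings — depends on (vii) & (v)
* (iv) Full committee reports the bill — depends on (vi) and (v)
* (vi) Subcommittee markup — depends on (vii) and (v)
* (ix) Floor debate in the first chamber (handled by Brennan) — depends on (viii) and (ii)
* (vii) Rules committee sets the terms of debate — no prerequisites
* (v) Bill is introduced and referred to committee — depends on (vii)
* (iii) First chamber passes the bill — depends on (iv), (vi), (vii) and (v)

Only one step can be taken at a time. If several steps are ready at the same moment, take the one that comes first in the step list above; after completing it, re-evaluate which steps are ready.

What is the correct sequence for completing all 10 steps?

(vii) is the only step with nothing outstanding, so it goes first.
(v) needed (vii), now all done → (v).
(ii) and (vi) are both available; (ii) is listed earlier → (ii).
(vi) needed (vii) and (v), now all done → (vi).
(iv) needed (vi) and (v), now all done → (iv).
(i) and (iii) are both available; (i) is listed earlier → (i).
Next only (iii) has its prerequisites met → (iii).
(viii) needed (ii), (vi), (vii) and (iii), now all done → (viii).
(ix) needed (viii) and (ii), now all done → (ix).
That leaves (x) as the only ready step → (x).

(vii) (v) (ii) (vi) (iv) (i) (iii) (viii) (ix) (x)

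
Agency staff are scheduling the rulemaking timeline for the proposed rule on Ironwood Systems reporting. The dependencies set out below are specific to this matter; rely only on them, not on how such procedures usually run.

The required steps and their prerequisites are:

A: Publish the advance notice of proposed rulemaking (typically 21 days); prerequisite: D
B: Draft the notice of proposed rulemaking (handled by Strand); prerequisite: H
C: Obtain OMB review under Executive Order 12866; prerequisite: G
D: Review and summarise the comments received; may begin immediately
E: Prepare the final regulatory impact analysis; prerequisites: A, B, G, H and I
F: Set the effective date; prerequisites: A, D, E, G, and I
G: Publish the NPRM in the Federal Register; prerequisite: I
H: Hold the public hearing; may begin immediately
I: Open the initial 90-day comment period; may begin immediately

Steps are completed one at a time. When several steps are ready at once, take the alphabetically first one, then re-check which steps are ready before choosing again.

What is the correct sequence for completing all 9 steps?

D A H B I G C E F

Nothing is required for D, H and I. D has the earlier label → D first.
A now also ready, so the ready set is {A, H, I}; A has the earlier label → A.
Ready: H and I. H has the earlier label → H.
B and I are both available; B has the earlier label → B.
Next only I has its prerequisites met → I.
G needed I, now all done → G.
Ready: C and E. C has the earlier label → C.
E needed A, B, G, H and I, now all done → E.
Next only F has its prerequisites met → F.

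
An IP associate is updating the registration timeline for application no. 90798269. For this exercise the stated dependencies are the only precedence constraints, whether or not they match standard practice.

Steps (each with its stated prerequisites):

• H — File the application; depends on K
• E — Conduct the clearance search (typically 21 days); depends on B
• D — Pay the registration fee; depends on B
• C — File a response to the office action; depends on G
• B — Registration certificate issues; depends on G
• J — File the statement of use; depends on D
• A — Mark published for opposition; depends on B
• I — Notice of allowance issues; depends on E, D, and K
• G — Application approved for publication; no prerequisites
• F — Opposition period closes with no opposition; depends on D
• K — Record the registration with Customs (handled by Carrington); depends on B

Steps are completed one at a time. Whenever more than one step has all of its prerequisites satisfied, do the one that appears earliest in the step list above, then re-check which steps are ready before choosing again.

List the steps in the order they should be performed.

G → C → B → E → D → J → A → F → K → H → I

G has no prerequisites → G first.
C and B are both available; C is listed earlier → C.
B needed G, now all done → B.
Ready: E, D, A and K. E is listed earlier → E.
D, A and K are all available; D is listed earlier → D.
J, A, F and K are all available; J is listed earlier → J.
Ready: A, F and K. A is listed earlier → A.
F and K are both available; F is listed earlier → F.
That leaves K as the only ready step → K.
H and I are both available; H is listed earlier → H.
Next only I has its prerequisites met → I.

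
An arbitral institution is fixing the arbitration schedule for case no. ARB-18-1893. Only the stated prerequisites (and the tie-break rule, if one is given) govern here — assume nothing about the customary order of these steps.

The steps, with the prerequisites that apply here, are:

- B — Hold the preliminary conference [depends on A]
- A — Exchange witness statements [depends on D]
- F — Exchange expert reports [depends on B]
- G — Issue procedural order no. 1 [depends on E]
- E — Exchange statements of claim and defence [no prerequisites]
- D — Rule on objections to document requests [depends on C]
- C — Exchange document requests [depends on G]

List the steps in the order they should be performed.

E is the only step with nothing outstanding, so it goes first.
Next only G has its prerequisites met → G.
That leaves C as the only ready step → C.
D needed C, now all done → D.
A needed D, now all done → A.
B needed A, now all done → B.
F is the only step now ready → F.

E, G, C, D, A, B, F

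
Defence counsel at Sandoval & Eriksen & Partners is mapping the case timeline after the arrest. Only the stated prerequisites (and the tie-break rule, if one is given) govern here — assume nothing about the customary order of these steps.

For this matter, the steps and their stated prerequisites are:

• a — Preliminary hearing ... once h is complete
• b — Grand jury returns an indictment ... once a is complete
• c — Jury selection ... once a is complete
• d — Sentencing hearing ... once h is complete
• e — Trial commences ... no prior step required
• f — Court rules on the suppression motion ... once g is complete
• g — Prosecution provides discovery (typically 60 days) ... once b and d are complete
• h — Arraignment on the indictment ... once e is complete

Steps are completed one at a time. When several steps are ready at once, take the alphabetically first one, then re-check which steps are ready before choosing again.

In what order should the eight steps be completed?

e, h, a, b, c, d, g, f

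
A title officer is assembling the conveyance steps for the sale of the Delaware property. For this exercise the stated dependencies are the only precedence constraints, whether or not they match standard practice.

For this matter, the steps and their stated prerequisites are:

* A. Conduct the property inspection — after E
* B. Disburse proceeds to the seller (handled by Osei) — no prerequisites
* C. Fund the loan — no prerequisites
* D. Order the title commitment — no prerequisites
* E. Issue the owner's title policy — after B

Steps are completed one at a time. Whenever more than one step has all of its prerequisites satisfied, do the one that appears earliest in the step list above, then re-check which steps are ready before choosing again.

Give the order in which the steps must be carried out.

Nothing is required for B, C and D. B is listed earlier → B first.
E now also ready, so the ready set is {C, D, E}; C is listed earlier → C.
Ready: D and E. D is listed earlier → D.
E needed B, now all done → E.
That leaves A as the only ready step → A.

B, C, D, E, A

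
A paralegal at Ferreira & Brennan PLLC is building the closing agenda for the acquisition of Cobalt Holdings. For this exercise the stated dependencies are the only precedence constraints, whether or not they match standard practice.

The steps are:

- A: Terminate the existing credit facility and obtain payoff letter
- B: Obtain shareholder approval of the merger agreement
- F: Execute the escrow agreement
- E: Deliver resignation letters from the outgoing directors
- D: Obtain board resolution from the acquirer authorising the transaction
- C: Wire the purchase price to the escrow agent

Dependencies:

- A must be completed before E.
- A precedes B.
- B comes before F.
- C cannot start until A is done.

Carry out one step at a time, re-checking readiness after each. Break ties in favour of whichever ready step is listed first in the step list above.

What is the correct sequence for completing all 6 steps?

Nothing is required for A and D. A is listed earlier → A first.
B, E and C now also ready, so the ready set is {B, E, D, C}; B is listed earlier → B.
F now also ready, so the ready set is {F, E, D, C}; F is listed earlier → F.
Ready: E, D and C. E is listed earlier → E.
Ready: D and C. D is listed earlier → D.
Next only C has its prerequisites met → C.

A, B, F, E, D, C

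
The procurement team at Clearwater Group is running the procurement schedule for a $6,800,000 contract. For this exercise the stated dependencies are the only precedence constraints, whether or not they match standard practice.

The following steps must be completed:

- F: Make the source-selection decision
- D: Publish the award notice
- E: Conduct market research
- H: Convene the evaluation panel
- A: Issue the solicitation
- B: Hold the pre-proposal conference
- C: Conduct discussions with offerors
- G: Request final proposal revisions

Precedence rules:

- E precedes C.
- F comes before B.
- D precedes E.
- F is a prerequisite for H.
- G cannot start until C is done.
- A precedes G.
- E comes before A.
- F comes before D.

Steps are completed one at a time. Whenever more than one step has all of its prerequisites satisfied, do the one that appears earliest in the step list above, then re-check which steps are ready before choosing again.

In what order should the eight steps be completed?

F, D, E, H, A, B, C, G

F has no prerequisites → F first.
Ready: D, H and B. D is listed earlier → D.
Now E, H and B have their prerequisites met. E is listed earlier, so E next.
H, A, B and C are all available; H is listed earlier → H.
A, B and C are all available; A is listed earlier → A.
B and C are both available; B is listed earlier → B.
Next only C has its prerequisites met → C.
G needed A and C, now all done → G.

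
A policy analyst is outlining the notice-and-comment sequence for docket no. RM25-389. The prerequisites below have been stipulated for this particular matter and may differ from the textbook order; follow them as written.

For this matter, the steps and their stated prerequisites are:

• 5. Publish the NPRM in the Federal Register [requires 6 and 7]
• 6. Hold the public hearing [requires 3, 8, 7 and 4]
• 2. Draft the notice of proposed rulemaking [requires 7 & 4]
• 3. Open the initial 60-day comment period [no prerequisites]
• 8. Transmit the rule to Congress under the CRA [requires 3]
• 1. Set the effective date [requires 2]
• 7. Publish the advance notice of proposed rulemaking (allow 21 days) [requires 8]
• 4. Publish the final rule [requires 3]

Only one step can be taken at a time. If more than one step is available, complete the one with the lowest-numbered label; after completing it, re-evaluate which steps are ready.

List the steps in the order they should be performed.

3 has no prerequisites → 3 first.
4 and 8 are both available; 4 has the earlier label → 4.
8 is the only step now ready → 8.
That leaves 7 as the only ready step → 7.
Now 2 and 6 have their prerequisites met. 2 has the earlier label, so 2 next.
1 now also ready, so the ready set is {1, 6}; 1 has the earlier label → 1.
6 needed 3, 4, 7 and 8, now all done → 6.
5 is the only step now ready → 5.

3 → 4 → 8 → 7 → 2 → 1 → 6 → 5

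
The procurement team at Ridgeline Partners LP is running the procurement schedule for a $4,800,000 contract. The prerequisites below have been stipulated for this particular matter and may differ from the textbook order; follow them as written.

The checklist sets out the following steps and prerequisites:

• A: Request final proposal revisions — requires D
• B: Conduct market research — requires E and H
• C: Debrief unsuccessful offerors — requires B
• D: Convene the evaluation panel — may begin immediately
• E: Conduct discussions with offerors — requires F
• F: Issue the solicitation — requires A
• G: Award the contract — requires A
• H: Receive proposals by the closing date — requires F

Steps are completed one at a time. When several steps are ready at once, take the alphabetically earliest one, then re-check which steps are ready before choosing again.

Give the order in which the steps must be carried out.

D, A, F, E, G, H, B, C

Only D has no prerequisites, so it is first.
A needed D, now all done → A.
Ready: F and G. F has the earlier label → F.
E and H now also ready, so the ready set is {E, G, H}; E has the earlier label → E.
Ready: G and H. G has the earlier label → G.
That leaves H as the only ready step → H.
B is the only step now ready → B.
Next only C has its prerequisites met → C.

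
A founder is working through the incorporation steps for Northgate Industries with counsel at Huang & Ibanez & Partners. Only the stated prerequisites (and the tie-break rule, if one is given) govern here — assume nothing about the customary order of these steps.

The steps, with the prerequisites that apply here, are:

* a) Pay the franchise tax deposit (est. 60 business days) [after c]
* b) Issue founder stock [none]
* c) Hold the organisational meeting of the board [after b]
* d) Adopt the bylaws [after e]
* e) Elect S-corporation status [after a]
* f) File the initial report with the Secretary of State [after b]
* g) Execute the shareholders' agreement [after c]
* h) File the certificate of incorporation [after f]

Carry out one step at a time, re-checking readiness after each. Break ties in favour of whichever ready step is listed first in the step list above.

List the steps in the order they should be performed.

Only b has no prerequisites, so it is first.
Ready: c and f. c is listed earlier → c.
a, f and g are all available; a is listed earlier → a.
Now e, f and g have their prerequisites met. e is listed earlier, so e next.
d now also ready, so the ready set is {d, f, g}; d is listed earlier → d.
f and g are both available; f is listed earlier → f.
Ready: g and h. g is listed earlier → g.
h needed f, now all done → h.

b → c → a → e → d → f → g → h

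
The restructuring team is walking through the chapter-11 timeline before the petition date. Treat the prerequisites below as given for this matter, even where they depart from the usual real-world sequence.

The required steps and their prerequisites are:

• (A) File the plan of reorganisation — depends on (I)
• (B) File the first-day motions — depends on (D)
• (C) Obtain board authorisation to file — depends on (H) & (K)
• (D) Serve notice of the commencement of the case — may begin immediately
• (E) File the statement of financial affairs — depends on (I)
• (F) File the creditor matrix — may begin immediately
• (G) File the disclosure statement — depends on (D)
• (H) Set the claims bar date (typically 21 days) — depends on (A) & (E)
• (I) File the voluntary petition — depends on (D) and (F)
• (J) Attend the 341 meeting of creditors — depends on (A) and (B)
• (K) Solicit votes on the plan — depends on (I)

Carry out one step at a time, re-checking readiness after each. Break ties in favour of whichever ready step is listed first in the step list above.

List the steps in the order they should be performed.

(D) (B) (F) (G) (I) (A) (E) (H) (J) (K) (C)

Nothing is required for (D) and (F). (D) is listed earlier → (D) first.
Now (B), (F) and (G) have their prerequisites met. (B) is listed earlier, so (B) next.
Now (F) and (G) have their prerequisites met. (F) is listed earlier, so (F) next.
(I) now also ready, so the ready set is {(G), (I)}; (G) is listed earlier → (G).
(I) needed (D) and (F), now all done → (I).
Ready: (A), (E) and (K). (A) is listed earlier → (A).
(J) now also ready, so the ready set is {(E), (J), (K)}; (E) is listed earlier → (E).
(H) now also ready, so the ready set is {(H), (J), (K)}; (H) is listed earlier → (H).
Now (J) and (K) have their prerequisites met. (J) is listed earlier, so (J) next.
(K) is the only step now ready → (K).
(C) is the only step now ready → (C).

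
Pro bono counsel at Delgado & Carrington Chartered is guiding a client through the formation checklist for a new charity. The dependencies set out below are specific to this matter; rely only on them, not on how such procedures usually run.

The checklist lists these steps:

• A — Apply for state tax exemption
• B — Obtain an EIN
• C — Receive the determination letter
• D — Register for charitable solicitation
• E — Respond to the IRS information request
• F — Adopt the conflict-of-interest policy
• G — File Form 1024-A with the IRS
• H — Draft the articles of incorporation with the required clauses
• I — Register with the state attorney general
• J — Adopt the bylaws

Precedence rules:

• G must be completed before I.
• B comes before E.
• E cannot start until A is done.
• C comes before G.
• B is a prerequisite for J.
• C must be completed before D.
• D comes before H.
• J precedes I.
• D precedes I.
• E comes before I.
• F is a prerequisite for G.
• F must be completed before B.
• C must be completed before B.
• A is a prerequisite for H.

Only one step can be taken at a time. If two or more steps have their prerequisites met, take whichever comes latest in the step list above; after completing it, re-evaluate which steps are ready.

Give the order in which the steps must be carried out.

F, C, G, D, B, J, A, H, E, I

Nothing is required for F, C and A. F is listed later → F first.
Now C and A have their prerequisites met. C is listed later, so C next.
G, D, B and A are all available; G is listed later → G.
Ready: D, B and A. D is listed later → D.
Ready: B and A. B is listed later → B.
Ready: J and A. J is listed later → J.
Next only A has its prerequisites met → A.
Ready: H and E. H is listed later → H.
E is the only step now ready → E.
That leaves I as the only ready step → I.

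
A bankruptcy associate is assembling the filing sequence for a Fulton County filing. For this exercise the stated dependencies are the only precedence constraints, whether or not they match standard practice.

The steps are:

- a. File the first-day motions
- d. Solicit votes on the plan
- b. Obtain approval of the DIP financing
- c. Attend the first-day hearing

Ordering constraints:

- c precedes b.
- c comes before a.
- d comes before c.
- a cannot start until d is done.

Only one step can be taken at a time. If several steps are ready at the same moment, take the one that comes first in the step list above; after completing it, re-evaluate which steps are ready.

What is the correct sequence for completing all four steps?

d, c, a, b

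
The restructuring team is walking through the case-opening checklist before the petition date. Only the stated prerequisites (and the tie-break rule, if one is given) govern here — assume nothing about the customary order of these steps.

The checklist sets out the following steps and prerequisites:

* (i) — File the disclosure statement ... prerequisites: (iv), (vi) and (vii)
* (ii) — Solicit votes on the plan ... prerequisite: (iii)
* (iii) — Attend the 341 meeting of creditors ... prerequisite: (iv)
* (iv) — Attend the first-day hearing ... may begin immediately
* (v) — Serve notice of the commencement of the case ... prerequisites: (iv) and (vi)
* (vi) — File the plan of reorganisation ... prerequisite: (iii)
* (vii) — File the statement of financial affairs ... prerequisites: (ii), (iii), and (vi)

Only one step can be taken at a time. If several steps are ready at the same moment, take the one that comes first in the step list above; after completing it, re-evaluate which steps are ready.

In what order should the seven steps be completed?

(iv) is the only step with nothing outstanding, so it goes first.
(iii) needed (iv), now all done → (iii).
Ready: (ii) and (vi). (ii) is listed earlier → (ii).
(vi) needed (iii), now all done → (vi).
Now (v) and (vii) have their prerequisites met. (v) is listed earlier, so (v) next.
(vii) needed (ii), (iii) and (vi), now all done → (vii).
Next only (i) has its prerequisites met → (i).

(iv), (iii), (ii), (vi), (v), (vii), (i)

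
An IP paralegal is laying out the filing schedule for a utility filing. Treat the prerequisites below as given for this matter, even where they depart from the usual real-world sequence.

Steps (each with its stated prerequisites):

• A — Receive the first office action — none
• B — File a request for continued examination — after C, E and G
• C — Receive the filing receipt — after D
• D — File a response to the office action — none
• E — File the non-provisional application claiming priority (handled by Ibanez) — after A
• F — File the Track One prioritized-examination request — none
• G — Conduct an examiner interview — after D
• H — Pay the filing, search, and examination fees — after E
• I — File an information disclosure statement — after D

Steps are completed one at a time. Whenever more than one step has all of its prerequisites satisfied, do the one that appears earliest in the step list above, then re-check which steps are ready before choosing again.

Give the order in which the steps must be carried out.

A, D and F have no prerequisites; A is listed earlier, so A is first.
E now also ready, so the ready set is {D, E, F}; D is listed earlier → D.
Ready: C, E, F, G and I. C is listed earlier → C.
E, F, G and I are all available; E is listed earlier → E.
H now also ready, so the ready set is {F, G, H, I}; F is listed earlier → F.
Ready: G, H and I. G is listed earlier → G.
Ready: B, H and I. B is listed earlier → B.
H and I are both available; H is listed earlier → H.
I is the only step now ready → I.

A → D → C → E → F → G → B → H → I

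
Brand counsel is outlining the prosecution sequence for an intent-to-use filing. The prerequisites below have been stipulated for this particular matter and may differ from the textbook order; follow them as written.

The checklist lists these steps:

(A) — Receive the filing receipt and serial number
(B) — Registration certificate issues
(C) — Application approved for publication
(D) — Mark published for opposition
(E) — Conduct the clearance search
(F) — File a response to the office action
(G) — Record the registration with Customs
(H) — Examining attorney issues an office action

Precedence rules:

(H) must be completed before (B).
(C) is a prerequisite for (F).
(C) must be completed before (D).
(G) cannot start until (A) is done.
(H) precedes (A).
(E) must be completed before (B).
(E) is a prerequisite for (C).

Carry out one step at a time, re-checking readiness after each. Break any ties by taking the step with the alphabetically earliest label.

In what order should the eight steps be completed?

Nothing is required for (E) and (H). (E) has the earlier label → (E) first.
Ready: (C) and (H). (C) has the earlier label → (C).
(D) and (F) now also ready, so the ready set is {(D), (F), (H)}; (D) has the earlier label → (D).
Ready: (F) and (H). (F) has the earlier label → (F).
Next only (H) has its prerequisites met → (H).
Ready: (A) and (B). (A) has the earlier label → (A).
(G) now also ready, so the ready set is {(B), (G)}; (B) has the earlier label → (B).
Next only (G) has its prerequisites met → (G).

(E) (C) (D) (F) (H) (A) (B) (G)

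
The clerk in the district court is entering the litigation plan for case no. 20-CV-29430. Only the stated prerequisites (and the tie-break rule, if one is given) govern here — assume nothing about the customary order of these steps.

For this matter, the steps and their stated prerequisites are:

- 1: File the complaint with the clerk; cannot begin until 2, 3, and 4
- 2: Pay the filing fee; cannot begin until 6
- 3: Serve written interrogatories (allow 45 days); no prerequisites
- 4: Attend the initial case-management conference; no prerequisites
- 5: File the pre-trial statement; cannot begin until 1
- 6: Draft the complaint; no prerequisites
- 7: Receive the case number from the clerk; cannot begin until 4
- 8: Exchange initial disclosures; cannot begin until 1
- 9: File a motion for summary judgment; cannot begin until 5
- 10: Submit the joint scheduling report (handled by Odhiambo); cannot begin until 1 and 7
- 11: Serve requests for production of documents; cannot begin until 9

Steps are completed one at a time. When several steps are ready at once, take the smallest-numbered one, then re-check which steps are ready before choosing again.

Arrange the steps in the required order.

3, 4, 6, 2, 1, 5, 7, 8, 9, 10, 11

Nothing is required for 3, 4 and 6. 3 has the earlier label → 3 first.
Ready: 4 and 6. 4 has the earlier label → 4.
Now 6 and 7 have their prerequisites met. 6 has the earlier label, so 6 next.
Now 2 and 7 have their prerequisites met. 2 has the earlier label, so 2 next.
1 and 7 are both available; 1 has the earlier label → 1.
5 and 8 now also ready, so the ready set is {5, 7, 8}; 5 has the earlier label → 5.
7, 8 and 9 are all available; 7 has the earlier label → 7.
10 now also ready, so the ready set is {8, 9, 10}; 8 has the earlier label → 8.
Ready: 9 and 10. 9 has the earlier label → 9.
11 now also ready, so the ready set is {10, 11}; 10 has the earlier label → 10.
11 needed 9, now all done → 11.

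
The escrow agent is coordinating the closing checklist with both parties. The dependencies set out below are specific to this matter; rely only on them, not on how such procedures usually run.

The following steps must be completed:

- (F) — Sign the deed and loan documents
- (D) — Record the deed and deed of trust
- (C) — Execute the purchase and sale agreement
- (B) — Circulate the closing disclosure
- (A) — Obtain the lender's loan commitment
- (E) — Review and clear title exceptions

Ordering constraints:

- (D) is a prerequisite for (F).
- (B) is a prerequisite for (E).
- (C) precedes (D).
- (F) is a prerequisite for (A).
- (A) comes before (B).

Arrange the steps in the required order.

(C) has no prerequisites → (C) first.
(D) needed (C), now all done → (D).
(F) needed (D), now all done → (F).
That leaves (A) as the only ready step → (A).
(B) is the only step now ready → (B).
Next only (E) has its prerequisites met → (E).

(C), (D), (F), (A), (B), (E)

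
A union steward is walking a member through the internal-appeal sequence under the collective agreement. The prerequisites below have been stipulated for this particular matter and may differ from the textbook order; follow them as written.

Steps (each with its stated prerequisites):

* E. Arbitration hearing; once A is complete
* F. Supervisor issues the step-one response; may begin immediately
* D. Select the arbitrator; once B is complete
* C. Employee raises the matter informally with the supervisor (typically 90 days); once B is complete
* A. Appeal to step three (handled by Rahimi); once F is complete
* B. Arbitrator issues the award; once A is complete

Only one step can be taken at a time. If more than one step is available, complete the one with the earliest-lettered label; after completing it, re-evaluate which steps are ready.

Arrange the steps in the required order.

Only F has no prerequisites, so it is first.
That leaves A as the only ready step → A.
B and E are both available; B has the earlier label → B.
C and D now also ready, so the ready set is {C, D, E}; C has the earlier label → C.
Now D and E have their prerequisites met. D has the earlier label, so D next.
Next only E has its prerequisites met → E.

F → A → B → C → D → E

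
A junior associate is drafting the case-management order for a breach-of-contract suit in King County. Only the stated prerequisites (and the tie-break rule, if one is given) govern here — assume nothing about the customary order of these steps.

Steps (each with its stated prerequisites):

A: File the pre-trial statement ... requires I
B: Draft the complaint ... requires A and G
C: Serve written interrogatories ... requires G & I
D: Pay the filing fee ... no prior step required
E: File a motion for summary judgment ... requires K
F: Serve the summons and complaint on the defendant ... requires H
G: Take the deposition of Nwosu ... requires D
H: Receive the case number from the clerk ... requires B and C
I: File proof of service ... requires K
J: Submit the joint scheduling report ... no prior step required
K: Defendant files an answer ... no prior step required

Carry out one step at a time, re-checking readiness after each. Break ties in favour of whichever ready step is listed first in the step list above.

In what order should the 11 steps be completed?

D, J and K have no prerequisites; D is listed earlier, so D is first.
G now also ready, so the ready set is {G, J, K}; G is listed earlier → G.
J and K are both available; J is listed earlier → J.
That leaves K as the only ready step → K.
E and I are both available; E is listed earlier → E.
I is the only step now ready → I.
Now A and C have their prerequisites met. A is listed earlier, so A next.
Ready: B and C. B is listed earlier → B.
Next only C has its prerequisites met → C.
Next only H has its prerequisites met → H.
F needed H, now all done → F.

D G J K E I A B C H F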